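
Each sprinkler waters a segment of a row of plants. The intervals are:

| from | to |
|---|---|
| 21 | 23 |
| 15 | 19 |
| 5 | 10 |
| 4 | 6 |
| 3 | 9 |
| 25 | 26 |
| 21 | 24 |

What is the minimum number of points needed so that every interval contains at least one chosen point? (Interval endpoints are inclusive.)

4

Sort by right endpoint; whenever an interval is uncovered, place a point at its right end.
By right end: [4,6]  [3,9]  [5,10]  [15,19]  [21,23]  [21,24]  [25,26]
[4,6] uncovered → point at 6; [15,19] uncovered → point at 19; [21,23] uncovered → point at 23; [25,26] uncovered → point at 26.
Points: 6, 19, 23, 26 (4 total).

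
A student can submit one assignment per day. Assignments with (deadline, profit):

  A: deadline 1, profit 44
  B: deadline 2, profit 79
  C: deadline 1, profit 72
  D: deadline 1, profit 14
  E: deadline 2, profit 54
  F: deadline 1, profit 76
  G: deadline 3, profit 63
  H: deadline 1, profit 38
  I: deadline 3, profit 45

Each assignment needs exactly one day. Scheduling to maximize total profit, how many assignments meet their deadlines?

3

Sort by profit descending; place each in the latest free slot ≤ its deadline.
Profit order: B=79 F=76 C=72 G=63 E=54 I=45 A=44 H=38 D=14
Assign: B→slot 2, F→slot 1, C skipped, G→slot 3, E skipped, I skipped, A skipped, H skipped, D skipped.
Slots: [1:F] [2:B] [3:G]
3 of 9 scheduled.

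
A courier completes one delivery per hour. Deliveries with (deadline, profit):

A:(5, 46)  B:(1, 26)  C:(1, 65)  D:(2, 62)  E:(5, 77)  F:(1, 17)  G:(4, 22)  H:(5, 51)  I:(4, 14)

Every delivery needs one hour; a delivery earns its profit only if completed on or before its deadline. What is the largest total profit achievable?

301

Sort by profit descending; place each in the latest free slot ≤ its deadline.
Profit order: E=77 C=65 D=62 H=51 A=46 B=26 G=22 F=17 I=14
Assign: E→slot 5, C→slot 1, D→slot 2, H→slot 4, A→slot 3, B skipped, G skipped, F skipped, I skipped.
Slots: [1:C] [2:D] [3:A] [4:H] [5:E]
Profit = 65 + 62 + 46 + 51 + 77 = 301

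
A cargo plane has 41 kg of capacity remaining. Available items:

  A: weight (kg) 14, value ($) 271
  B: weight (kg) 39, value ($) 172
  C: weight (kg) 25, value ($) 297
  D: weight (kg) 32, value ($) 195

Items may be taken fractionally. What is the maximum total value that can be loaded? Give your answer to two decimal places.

580.19

Ratios (sorted): A 19.36, C 11.88, D 6.09, B 4.41
take A (14 @ 271); take C (25 @ 297); take 2/32 of D → 12.19. Capacity used 41/41.
Total value = 580.19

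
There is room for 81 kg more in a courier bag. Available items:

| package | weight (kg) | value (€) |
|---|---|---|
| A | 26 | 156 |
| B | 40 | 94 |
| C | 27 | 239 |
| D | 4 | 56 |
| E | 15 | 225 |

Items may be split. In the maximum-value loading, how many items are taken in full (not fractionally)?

Ratios (sorted): E 15.00, D 14.00, C 8.85, A 6.00, B 2.35
take E (15 @ 225); take D (4 @ 56); take C (27 @ 239); take A (26 @ 156); take 9/40 of B → 21.15. Capacity used 81/81.
4 item(s) taken whole; one partial (take 9/40 of B).

4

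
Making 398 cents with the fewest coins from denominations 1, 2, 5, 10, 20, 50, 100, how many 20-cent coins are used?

2

Use the largest denomination that fits, subtract, and repeat.
398 = 3×100 + 1×50 + 2×20 + 1×5 + 1×2 + 1×1
Count of 20: 2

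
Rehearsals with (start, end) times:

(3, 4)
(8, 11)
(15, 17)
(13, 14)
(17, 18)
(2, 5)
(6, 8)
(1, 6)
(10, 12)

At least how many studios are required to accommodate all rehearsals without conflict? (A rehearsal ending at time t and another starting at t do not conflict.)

Count concurrent intervals with a sweep; the peak is the room count.
starts: [1, 2, 3, 6, 8, 10, 13, 15, 17]
ends:   [4, 5, 6, 8, 11, 12, 14, 17, 18]
s1→1 s2→2 s3→3  — peak 3.

3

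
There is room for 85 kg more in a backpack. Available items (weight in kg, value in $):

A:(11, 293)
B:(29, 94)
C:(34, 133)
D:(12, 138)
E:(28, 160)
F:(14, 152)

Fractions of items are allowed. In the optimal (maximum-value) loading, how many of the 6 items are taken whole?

Order: A (293/11=26.64) > D (138/12=11.50) > F (152/14=10.86) > E (160/28=5.71) > C (133/34=3.91) > B (94/29=3.24)
Fill: take A (11 @ 293) → take D (12 @ 138) → take F (14 @ 152) → take E (28 @ 160) → take 20/34 of C → 78.24; 85/85 used.
4 item(s) taken whole; one partial (take 20/34 of C).

4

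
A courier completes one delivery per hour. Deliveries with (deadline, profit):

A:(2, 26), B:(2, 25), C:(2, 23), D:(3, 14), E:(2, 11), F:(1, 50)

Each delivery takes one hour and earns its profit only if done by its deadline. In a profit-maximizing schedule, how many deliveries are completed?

3

Sort by profit descending; place each in the latest free slot ≤ its deadline.
By profit: F(d1,50), A(d2,26), B(d2,25), C(d2,23), D(d3,14), E(d2,11)
F→slot 1; A→slot 2; B skipped; C skipped; D→slot 3; E skipped.
3 of 6 scheduled.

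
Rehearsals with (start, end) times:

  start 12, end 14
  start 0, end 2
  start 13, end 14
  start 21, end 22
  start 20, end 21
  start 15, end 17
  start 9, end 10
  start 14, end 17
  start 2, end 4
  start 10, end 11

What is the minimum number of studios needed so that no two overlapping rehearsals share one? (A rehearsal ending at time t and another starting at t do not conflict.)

The answer is the maximum number of intervals overlapping at any instant.
starts: [0, 2, 9, 10, 12, 13, 14, 15, 20, 21]
ends:   [2, 4, 10, 11, 14, 14, 17, 17, 21, 22]
s0→1 e2→0 s2→1 e4→0 s9→1 e10→0 s10→1 e11→0 s12→1 s13→2  — peak 2.

2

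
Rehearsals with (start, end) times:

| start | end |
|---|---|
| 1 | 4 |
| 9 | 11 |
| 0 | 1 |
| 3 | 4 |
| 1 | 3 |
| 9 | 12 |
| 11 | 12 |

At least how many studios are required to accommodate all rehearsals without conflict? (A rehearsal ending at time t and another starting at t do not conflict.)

2

starts: [0, 1, 1, 3, 9, 9, 11]
ends:   [1, 3, 4, 4, 11, 12, 12]
s0→1 e1→0 s1→1 s1→2  — peak 2.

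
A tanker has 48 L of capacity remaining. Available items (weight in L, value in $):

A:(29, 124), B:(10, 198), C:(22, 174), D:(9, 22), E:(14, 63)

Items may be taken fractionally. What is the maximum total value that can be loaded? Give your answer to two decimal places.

Greedy by value/weight ratio, highest first.
Order: B (198/10=19.80) > C (174/22=7.91) > E (63/14=4.50) > A (124/29=4.28) > D (22/9=2.44)
Fill: take B (10 @ 198) → take C (22 @ 174) → take E (14 @ 63) → take 2/29 of A → 8.55; 48/48 used.
Total value = 443.55

443.55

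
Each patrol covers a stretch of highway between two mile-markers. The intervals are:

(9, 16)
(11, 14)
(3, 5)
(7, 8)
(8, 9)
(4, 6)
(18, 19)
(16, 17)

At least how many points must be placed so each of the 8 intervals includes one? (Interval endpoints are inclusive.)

5

Sort by right endpoint; whenever an interval is uncovered, place a point at its right end.
By right end: [3,5]  [4,6]  [7,8]  [8,9]  [11,14]  [9,16]  [16,17]  [18,19]
[3,5] uncovered → point at 5; [7,8] uncovered → point at 8; [11,14] uncovered → point at 14; [16,17] uncovered → point at 17; [18,19] uncovered → point at 19.
Points: 5, 8, 14, 17, 19 (5 total).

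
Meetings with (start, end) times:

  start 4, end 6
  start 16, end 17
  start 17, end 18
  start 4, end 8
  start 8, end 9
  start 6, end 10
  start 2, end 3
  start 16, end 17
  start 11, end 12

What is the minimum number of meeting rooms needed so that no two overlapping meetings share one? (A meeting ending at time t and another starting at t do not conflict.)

2

starts: [2, 4, 4, 6, 8, 11, 16, 16, 17]
ends:   [3, 6, 8, 9, 10, 12, 17, 17, 18]
s2→1 e3→0 s4→1 s4→2  — peak 2.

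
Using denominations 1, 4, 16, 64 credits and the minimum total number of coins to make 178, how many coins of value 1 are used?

2

Use the largest denomination that fits, subtract, and repeat.
178 = 2×64 + 3×16 + 2×1
Count of 1: 2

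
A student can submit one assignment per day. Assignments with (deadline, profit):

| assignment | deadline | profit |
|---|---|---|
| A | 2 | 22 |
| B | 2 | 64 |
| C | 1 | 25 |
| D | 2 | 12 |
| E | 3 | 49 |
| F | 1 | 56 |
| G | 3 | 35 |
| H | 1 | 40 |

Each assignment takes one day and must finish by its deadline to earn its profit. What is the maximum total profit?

169

Sort by profit descending; place each in the latest free slot ≤ its deadline.
Profit order: B=64 F=56 E=49 H=40 G=35 C=25 A=22 D=12
Assign: B→slot 2, F→slot 1, E→slot 3, H skipped, G skipped, C skipped, A skipped, D skipped.
Slots: [1:F] [2:B] [3:E]
Profit = 56 + 64 + 49 = 169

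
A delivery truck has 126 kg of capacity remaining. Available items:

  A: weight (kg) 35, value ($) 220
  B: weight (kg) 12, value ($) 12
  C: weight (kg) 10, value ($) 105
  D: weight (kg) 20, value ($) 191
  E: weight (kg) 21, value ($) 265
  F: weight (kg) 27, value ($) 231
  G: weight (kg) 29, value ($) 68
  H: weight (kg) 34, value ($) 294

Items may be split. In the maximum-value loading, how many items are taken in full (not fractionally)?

Greedy by value/weight ratio, highest first.
Order: E (265/21=12.62) > C (105/10=10.50) > D (191/20=9.55) > H (294/34=8.65) > F (231/27=8.56) > A (220/35=6.29) > G (68/29=2.34) > B (12/12=1.00)
Fill: take E (21 @ 265) → take C (10 @ 105) → take D (20 @ 191) → take H (34 @ 294) → take F (27 @ 231) → take 14/35 of A → 88.00; 126/126 used.
5 item(s) taken whole; one partial (take 14/35 of A).

5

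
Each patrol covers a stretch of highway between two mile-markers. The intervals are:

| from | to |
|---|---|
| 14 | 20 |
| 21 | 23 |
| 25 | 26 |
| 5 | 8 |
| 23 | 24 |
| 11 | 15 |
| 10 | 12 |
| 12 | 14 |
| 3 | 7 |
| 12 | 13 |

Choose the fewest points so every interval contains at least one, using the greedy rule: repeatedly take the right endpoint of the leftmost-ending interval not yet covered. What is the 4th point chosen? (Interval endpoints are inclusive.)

23

Sort by right endpoint; whenever an interval is uncovered, place a point at its right end.
By right end: [3,7]  [5,8]  [10,12]  [12,13]  [12,14]  [11,15]  [14,20]  [21,23]  [23,24]  [25,26]
[3,7] uncovered → point at 7; [10,12] uncovered → point at 12; [14,20] uncovered → point at 20; [21,23] uncovered → point at 23; [25,26] uncovered → point at 26.
Points: 7, 12, 20, 23, 26 (5 total).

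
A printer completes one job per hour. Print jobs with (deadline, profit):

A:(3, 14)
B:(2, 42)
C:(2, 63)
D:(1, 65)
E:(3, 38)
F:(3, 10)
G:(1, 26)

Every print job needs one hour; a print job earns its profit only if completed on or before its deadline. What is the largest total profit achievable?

Profit order: D=65 C=63 B=42 E=38 G=26 A=14 F=10
Assign: D→slot 1, C→slot 2, B skipped, E→slot 3, G skipped, A skipped, F skipped.
Slots: [1:D] [2:C] [3:E]
Profit = 65 + 63 + 38 = 166

166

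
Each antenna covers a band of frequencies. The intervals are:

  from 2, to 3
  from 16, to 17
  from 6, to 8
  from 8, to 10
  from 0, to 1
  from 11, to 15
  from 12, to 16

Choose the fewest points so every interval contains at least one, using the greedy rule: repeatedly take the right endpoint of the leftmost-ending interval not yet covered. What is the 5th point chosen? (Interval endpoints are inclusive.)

Sort by right endpoint; whenever an interval is uncovered, place a point at its right end.
By right end: [0,1]  [2,3]  [6,8]  [8,10]  [11,15]  [12,16]  [16,17]
[0,1] uncovered → point at 1; [2,3] uncovered → point at 3; [6,8] uncovered → point at 8; [11,15] uncovered → point at 15; [16,17] uncovered → point at 17.
Points: 1, 3, 8, 15, 17 (5 total).

17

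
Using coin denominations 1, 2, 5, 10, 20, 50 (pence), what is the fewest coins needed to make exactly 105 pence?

3

105 = 2×50 + 1×5
Total coins = 2 + 1 = 3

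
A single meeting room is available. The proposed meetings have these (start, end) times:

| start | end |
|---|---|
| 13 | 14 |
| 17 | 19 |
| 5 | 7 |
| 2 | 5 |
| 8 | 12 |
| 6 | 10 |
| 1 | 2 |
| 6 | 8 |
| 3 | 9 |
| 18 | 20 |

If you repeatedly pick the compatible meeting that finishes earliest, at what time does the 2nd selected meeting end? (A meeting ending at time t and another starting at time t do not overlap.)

5

Sort by end time and greedily take each interval whose start is ≥ the last chosen end.
Sorted by end: (1,2)  (2,5)  (5,7)  (6,8)  (3,9)  (6,10)  (8,12)  (13,14)  (17,19)  (18,20)
take (1,2); take (2,5); take (5,7); skip (3,9); skip (6,10); take (8,12); take (13,14); take (17,19).
Selected: (1,2) (2,5) (5,7) (8,12) (13,14) (17,19)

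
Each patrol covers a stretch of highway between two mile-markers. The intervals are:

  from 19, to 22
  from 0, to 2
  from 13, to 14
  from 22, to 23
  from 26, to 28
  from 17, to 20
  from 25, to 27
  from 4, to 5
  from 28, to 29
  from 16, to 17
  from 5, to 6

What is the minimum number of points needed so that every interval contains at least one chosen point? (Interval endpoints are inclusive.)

Sorted: [0,2] [4,5] [5,6] [13,14] [16,17] [17,20] [19,22] [22,23] [25,27] [26,28] [28,29]
{[0,2]} hit by 2; {[4,5],[5,6]} hit by 5; {[13,14]} hit by 14; {[16,17],[17,20]} hit by 17; {[19,22],[22,23]} hit by 22; {[25,27],[26,28]} hit by 27; {[28,29]} hit by 29.
Points: 2, 5, 14, 17, 22, 27, 29 (7 total).

7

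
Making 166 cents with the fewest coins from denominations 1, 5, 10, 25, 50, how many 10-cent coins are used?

166 − 3×50→16 − 1×10→6 − 1×5→1 − 1×1→0
Count of 10: 1

1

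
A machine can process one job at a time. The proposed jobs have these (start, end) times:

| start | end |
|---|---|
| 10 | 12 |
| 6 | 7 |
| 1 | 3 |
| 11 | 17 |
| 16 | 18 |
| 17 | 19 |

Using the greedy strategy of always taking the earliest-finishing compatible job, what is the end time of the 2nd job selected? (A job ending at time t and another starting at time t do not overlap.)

By end time: (1,3), (6,7), (10,12), (11,17), (16,18), (17,19).
Pick (1,3); next start ≥ 3 → (6,7); next start ≥ 7 → (10,12); next start ≥ 12 → (16,18).
Selected: (1,3) (6,7) (10,12) (16,18)

7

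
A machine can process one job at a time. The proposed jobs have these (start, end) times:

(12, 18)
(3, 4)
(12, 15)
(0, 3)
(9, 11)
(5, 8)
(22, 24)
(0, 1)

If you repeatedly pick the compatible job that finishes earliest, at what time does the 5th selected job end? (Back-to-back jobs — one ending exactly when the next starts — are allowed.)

15

Greedy by earliest finish: after sorting by end time, pick each interval compatible with the last pick.
By end time: (0,1), (0,3), (3,4), (5,8), (9,11), (12,15), (12,18), (22,24).
Pick (0,1); next start ≥ 1 → (3,4); next start ≥ 4 → (5,8); next start ≥ 8 → (9,11); next start ≥ 11 → (12,15); next start ≥ 15 → (22,24).
Selected: (0,1) (3,4) (5,8) (9,11) (12,15) (22,24)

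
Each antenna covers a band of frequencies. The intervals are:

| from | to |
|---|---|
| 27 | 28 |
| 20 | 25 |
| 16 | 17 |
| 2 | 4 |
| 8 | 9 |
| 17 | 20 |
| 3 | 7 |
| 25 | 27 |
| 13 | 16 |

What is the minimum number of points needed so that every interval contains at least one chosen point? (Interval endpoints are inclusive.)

5

Process intervals by earliest right end; each time one isn't hit yet, stab at its right endpoint.
Sorted: [2,4] [3,7] [8,9] [13,16] [16,17] [17,20] [20,25] [25,27] [27,28]
{[2,4],[3,7]} hit by 4; {[8,9]} hit by 9; {[13,16],[16,17]} hit by 16; {[17,20],[20,25]} hit by 20; {[25,27],[27,28]} hit by 27.
Points: 4, 9, 16, 20, 27 (5 total).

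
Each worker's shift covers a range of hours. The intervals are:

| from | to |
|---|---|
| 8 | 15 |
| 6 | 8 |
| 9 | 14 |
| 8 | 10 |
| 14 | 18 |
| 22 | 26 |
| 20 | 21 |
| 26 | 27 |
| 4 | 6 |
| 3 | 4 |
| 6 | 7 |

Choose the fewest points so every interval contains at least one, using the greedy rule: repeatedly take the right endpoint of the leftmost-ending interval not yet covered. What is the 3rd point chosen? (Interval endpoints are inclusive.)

10

Sort by right endpoint; whenever an interval is uncovered, place a point at its right end.
By right end: [3,4]  [4,6]  [6,7]  [6,8]  [8,10]  [9,14]  [8,15]  [14,18]  [20,21]  [22,26]  [26,27]
[3,4] uncovered → point at 4; [6,7] uncovered → point at 7; [8,10] uncovered → point at 10; [14,18] uncovered → point at 18; [20,21] uncovered → point at 21; [22,26] uncovered → point at 26.
Points: 4, 7, 10, 18, 21, 26 (6 total).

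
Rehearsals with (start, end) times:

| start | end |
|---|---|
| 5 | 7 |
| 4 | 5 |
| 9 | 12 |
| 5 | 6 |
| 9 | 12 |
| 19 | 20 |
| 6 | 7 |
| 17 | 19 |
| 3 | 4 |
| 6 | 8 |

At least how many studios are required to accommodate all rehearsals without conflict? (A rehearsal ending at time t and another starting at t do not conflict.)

3

starts: [3, 4, 5, 5, 6, 6, 9, 9, 17, 19]
ends:   [4, 5, 6, 7, 7, 8, 12, 12, 19, 20]
s3→1 e4→0 s4→1 e5→0 s5→1 s5→2 e6→1 s6→2 s6→3  — peak 3.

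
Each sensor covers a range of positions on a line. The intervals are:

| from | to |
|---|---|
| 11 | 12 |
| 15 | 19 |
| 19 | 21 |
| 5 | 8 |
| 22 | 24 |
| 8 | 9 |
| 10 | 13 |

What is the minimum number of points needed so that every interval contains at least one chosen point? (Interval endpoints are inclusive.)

Process intervals by earliest right end; each time one isn't hit yet, stab at its right endpoint.
By right end: [5,8]  [8,9]  [11,12]  [10,13]  [15,19]  [19,21]  [22,24]
[5,8] uncovered → point at 8; [11,12] uncovered → point at 12; [15,19] uncovered → point at 19; [22,24] uncovered → point at 24.
Points: 8, 12, 19, 24 (4 total).

4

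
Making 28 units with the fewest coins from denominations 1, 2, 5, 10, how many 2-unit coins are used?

1

Use the largest denomination that fits, subtract, and repeat.
28 = 2×10 + 1×5 + 1×2 + 1×1
Count of 2: 1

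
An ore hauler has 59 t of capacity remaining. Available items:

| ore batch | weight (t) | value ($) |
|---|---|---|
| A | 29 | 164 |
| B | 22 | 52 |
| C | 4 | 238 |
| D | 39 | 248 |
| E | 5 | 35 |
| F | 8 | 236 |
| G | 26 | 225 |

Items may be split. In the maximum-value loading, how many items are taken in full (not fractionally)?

Order: C (238/4=59.50) > F (236/8=29.50) > G (225/26=8.65) > E (35/5=7.00) > D (248/39=6.36) > A (164/29=5.66) > B (52/22=2.36)
Fill: take C (4 @ 238) → take F (8 @ 236) → take G (26 @ 225) → take E (5 @ 35) → take 16/39 of D → 101.74; 59/59 used.
4 item(s) taken whole; one partial (take 16/39 of D).

4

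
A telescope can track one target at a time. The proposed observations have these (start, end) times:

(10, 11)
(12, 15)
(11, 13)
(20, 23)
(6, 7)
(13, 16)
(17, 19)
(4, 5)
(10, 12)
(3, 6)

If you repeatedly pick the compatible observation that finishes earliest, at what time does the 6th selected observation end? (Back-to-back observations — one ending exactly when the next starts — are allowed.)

19

Greedy by earliest finish: after sorting by end time, pick each interval compatible with the last pick.
By end time: (4,5), (3,6), (6,7), (10,11), (10,12), (11,13), (12,15), (13,16), (17,19), (20,23).
Pick (4,5); next start ≥ 5 → (6,7); next start ≥ 7 → (10,11); next start ≥ 11 → (11,13); next start ≥ 13 → (13,16); next start ≥ 16 → (17,19); next start ≥ 19 → (20,23).
Selected: (4,5) (6,7) (10,11) (11,13) (13,16) (17,19) (20,23)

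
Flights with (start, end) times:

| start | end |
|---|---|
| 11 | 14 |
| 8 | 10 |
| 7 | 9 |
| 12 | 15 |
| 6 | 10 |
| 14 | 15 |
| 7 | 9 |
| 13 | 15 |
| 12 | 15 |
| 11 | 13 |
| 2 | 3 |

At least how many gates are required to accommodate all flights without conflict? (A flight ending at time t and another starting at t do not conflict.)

Count concurrent intervals with a sweep; the peak is the room count.
starts: [2, 6, 7, 7, 8, 11, 11, 12, 12, 13, 14]
ends:   [3, 9, 9, 10, 10, 13, 14, 15, 15, 15, 15]
s2→1 e3→0 s6→1 s7→2 s7→3 s8→4  — peak 4.

4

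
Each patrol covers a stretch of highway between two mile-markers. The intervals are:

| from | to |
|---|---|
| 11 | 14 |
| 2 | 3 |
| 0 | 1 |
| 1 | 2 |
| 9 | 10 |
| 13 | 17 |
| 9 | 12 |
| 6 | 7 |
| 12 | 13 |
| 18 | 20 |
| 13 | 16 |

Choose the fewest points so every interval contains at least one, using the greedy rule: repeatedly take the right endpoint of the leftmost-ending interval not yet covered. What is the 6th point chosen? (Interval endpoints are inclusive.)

Process intervals by earliest right end; each time one isn't hit yet, stab at its right endpoint.
By right end: [0,1]  [1,2]  [2,3]  [6,7]  [9,10]  [9,12]  [12,13]  [11,14]  [13,16]  [13,17]  [18,20]
[0,1] uncovered → point at 1; [2,3] uncovered → point at 3; [6,7] uncovered → point at 7; [9,10] uncovered → point at 10; [12,13] uncovered → point at 13; [18,20] uncovered → point at 20.
Points: 1, 3, 7, 10, 13, 20 (6 total).

20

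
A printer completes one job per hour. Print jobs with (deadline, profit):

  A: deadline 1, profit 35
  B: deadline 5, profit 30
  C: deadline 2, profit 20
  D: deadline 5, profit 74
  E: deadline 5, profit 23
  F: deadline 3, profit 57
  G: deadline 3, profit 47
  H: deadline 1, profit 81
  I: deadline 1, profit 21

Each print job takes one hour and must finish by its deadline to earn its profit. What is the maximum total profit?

289

Take jobs in profit order; each goes to the latest open slot no later than its deadline.
By profit: H(d1,81), D(d5,74), F(d3,57), G(d3,47), A(d1,35), B(d5,30), E(d5,23), I(d1,21), C(d2,20)
H→slot 1; D→slot 5; F→slot 3; G→slot 2; A skipped; B→slot 4; E skipped; I skipped; C skipped.
Profit = 81 + 47 + 57 + 30 + 74 = 289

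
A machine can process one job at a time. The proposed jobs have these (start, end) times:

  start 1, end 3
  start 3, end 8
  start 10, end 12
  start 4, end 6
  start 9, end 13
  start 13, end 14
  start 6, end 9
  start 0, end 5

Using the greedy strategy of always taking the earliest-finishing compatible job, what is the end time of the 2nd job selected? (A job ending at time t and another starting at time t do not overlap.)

6

Sort by end time and greedily take each interval whose start is ≥ the last chosen end.
By end time: (1,3), (0,5), (4,6), (3,8), (6,9), (10,12), (9,13), (13,14).
Pick (1,3); next start ≥ 3 → (4,6); next start ≥ 6 → (6,9); next start ≥ 9 → (10,12); next start ≥ 12 → (13,14).
Selected: (1,3) (4,6) (6,9) (10,12) (13,14)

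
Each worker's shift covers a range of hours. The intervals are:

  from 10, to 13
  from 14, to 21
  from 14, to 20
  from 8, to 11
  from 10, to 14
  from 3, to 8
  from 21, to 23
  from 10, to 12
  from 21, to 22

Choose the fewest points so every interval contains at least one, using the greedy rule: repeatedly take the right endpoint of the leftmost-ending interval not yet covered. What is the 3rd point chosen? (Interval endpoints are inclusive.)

20

Sort by right endpoint; whenever an interval is uncovered, place a point at its right end.
By right end: [3,8]  [8,11]  [10,12]  [10,13]  [10,14]  [14,20]  [14,21]  [21,22]  [21,23]
[3,8] uncovered → point at 8; [10,12] uncovered → point at 12; [14,20] uncovered → point at 20; [21,22] uncovered → point at 22.
Points: 8, 12, 20, 22 (4 total).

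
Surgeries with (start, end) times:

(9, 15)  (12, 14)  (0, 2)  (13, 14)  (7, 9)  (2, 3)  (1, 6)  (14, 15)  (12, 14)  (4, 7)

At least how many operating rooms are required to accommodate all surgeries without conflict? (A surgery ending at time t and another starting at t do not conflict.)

starts: [0, 1, 2, 4, 7, 9, 12, 12, 13, 14]
ends:   [2, 3, 6, 7, 9, 14, 14, 14, 15, 15]
s0→1 s1→2 e2→1 s2→2 e3→1 s4→2 e6→1 e7→0 s7→1 e9→0 s9→1 s12→2 s12→3 s13→4  — peak 4.

4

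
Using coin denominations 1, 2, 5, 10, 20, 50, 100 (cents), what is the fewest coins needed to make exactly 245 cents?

5

245 − 2×100→45 − 2×20→5 − 1×5→0
Total coins = 2 + 2 + 1 = 5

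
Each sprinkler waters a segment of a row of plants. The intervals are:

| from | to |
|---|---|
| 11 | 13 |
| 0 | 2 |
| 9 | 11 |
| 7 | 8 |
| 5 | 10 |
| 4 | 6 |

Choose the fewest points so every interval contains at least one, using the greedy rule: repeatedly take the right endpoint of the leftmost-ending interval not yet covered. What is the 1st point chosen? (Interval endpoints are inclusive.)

Sort by right endpoint; whenever an interval is uncovered, place a point at its right end.
Sorted: [0,2] [4,6] [7,8] [5,10] [9,11] [11,13]
{[0,2]} hit by 2; {[4,6]} hit by 6; {[7,8],[5,10]} hit by 8; {[9,11],[11,13]} hit by 11.
Points: 2, 6, 8, 11 (4 total).

2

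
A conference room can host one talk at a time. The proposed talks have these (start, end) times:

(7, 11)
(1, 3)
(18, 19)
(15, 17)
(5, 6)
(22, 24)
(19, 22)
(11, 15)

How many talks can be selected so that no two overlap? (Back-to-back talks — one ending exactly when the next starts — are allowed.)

Sorted by end: (1,3)  (5,6)  (7,11)  (11,15)  (15,17)  (18,19)  (19,22)  (22,24)
take (1,3); take (5,6); take (7,11); take (11,15); take (15,17); take (18,19); take (19,22); take (22,24).
Selected 8 talks.

8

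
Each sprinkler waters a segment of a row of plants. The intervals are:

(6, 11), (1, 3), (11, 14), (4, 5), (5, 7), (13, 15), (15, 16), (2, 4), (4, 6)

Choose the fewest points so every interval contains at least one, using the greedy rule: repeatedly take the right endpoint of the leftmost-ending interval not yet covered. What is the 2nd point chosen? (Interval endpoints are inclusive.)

Process intervals by earliest right end; each time one isn't hit yet, stab at its right endpoint.
Sorted: [1,3] [2,4] [4,5] [4,6] [5,7] [6,11] [11,14] [13,15] [15,16]
{[1,3],[2,4]} hit by 3; {[4,5],[4,6],[5,7]} hit by 5; {[6,11],[11,14]} hit by 11; {[13,15],[15,16]} hit by 15.
Points: 3, 5, 11, 15 (4 total).

5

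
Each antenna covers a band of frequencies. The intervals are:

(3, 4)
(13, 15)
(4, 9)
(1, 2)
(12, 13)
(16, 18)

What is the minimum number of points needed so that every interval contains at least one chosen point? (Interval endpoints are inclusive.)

Sort by right endpoint; whenever an interval is uncovered, place a point at its right end.
Sorted: [1,2] [3,4] [4,9] [12,13] [13,15] [16,18]
{[1,2]} hit by 2; {[3,4],[4,9]} hit by 4; {[12,13],[13,15]} hit by 13; {[16,18]} hit by 18.
Points: 2, 4, 13, 18 (4 total).

4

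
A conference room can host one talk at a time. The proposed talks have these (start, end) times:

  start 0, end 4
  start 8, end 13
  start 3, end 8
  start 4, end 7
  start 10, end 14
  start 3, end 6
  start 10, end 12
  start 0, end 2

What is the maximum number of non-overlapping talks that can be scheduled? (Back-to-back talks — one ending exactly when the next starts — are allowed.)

Sort by end time and greedily take each interval whose start is ≥ the last chosen end.
By end time: (0,2), (0,4), (3,6), (4,7), (3,8), (10,12), (8,13), (10,14).
Pick (0,2); next start ≥ 2 → (3,6); next start ≥ 6 → (10,12).
Selected 3 talks.

3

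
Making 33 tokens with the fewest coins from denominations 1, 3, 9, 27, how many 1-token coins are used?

0

Greedy: take as many of the largest coin as possible, then repeat with the remainder.
33 = 1×27 + 2×3
Count of 1: 0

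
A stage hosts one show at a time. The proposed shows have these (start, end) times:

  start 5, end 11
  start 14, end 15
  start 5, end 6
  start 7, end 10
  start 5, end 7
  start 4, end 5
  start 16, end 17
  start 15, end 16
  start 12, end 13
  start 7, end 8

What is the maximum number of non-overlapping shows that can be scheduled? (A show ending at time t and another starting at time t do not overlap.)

Greedy by earliest finish: after sorting by end time, pick each interval compatible with the last pick.
Sorted by end: (4,5)  (5,6)  (5,7)  (7,8)  (7,10)  (5,11)  (12,13)  (14,15)  (15,16)  (16,17)
take (4,5); take (5,6); take (7,8); skip (5,11); take (12,13); take (14,15); take (15,16); take (16,17).
Selected 7 shows.

7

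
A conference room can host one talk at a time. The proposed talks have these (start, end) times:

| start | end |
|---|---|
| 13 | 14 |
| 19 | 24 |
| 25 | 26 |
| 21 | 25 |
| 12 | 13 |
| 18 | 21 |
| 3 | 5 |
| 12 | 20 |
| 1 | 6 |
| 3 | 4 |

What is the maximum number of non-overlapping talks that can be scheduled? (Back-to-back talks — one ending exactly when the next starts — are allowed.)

6

Order by finish time; keep every interval that doesn't clash with the previous kept one.
Sorted by end: (3,4)  (3,5)  (1,6)  (12,13)  (13,14)  (12,20)  (18,21)  (19,24)  (21,25)  (25,26)
take (3,4); take (12,13); take (13,14); take (18,21); take (21,25); take (25,26).
Selected 6 talks.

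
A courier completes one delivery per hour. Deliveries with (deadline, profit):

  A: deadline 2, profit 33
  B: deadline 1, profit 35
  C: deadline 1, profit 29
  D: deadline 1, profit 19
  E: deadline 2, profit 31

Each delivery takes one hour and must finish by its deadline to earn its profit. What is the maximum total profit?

Sort by profit descending; place each in the latest free slot ≤ its deadline.
Profit order: B=35 A=33 E=31 C=29 D=19
Assign: B→slot 1, A→slot 2, E skipped, C skipped, D skipped.
Slots: [1:B] [2:A]
Profit = 35 + 33 = 68

68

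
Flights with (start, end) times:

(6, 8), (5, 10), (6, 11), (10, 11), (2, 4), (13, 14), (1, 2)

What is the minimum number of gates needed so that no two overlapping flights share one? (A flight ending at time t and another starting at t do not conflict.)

3

Count concurrent intervals with a sweep; the peak is the room count.
Events (time:±→running): 1:+→1 2:-→0 2:+→1 4:-→0 5:+→1 6:+→2 6:+→3 … peak 3.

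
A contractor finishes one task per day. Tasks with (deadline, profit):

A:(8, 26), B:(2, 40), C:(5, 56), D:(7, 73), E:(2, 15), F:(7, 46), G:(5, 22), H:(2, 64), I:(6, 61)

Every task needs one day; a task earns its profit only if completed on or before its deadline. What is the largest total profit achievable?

By profit: D(d7,73), H(d2,64), I(d6,61), C(d5,56), F(d7,46), B(d2,40), A(d8,26), G(d5,22), E(d2,15)
D→slot 7; H→slot 2; I→slot 6; C→slot 5; F→slot 4; B→slot 1; A→slot 8; G→slot 3; E skipped.
Profit = 40 + 64 + 22 + 46 + 56 + 61 + 73 + 26 = 388

388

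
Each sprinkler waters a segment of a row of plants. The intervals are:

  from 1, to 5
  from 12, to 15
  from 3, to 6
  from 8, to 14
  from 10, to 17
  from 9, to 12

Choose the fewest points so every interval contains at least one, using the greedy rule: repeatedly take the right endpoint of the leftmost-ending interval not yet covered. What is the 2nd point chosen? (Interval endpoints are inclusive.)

12

Process intervals by earliest right end; each time one isn't hit yet, stab at its right endpoint.
Sorted: [1,5] [3,6] [9,12] [8,14] [12,15] [10,17]
{[1,5],[3,6]} hit by 5; {[9,12],[8,14],[12,15],[10,17]} hit by 12.
Points: 5, 12 (2 total).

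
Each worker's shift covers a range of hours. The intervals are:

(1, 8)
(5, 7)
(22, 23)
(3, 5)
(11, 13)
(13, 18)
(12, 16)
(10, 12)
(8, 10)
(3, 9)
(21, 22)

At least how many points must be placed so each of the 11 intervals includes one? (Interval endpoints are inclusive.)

4

Sort by right endpoint; whenever an interval is uncovered, place a point at its right end.
By right end: [3,5]  [5,7]  [1,8]  [3,9]  [8,10]  [10,12]  [11,13]  [12,16]  [13,18]  [21,22]  [22,23]
[3,5] uncovered → point at 5; [8,10] uncovered → point at 10; [11,13] uncovered → point at 13; [21,22] uncovered → point at 22.
Points: 5, 10, 13, 22 (4 total).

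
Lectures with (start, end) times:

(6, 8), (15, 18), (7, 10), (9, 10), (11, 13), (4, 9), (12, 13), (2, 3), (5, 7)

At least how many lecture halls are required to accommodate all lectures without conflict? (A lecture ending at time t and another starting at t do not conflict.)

Events (time:±→running): 2:+→1 3:-→0 4:+→1 5:+→2 6:+→3 … peak 3.

3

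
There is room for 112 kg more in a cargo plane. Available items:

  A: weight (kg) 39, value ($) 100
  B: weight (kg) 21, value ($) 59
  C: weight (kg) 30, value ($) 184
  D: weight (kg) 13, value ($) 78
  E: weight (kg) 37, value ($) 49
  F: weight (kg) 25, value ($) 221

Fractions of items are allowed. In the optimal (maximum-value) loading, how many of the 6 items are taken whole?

4

Sort by value per unit weight and fill in that order.
Ratios (sorted): F 8.84, C 6.13, D 6.00, B 2.81, A 2.56, E 1.32
take F (25 @ 221); take C (30 @ 184); take D (13 @ 78); take B (21 @ 59); take 23/39 of A → 58.97. Capacity used 112/112.
4 item(s) taken whole; one partial (take 23/39 of A).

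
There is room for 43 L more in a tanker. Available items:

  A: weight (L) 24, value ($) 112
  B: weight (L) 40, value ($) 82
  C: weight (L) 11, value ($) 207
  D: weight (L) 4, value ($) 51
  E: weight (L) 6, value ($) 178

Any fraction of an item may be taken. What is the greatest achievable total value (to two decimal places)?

Sort by value per unit weight and fill in that order.
Ratios (sorted): E 29.67, C 18.82, D 12.75, A 4.67, B 2.05
take E (6 @ 178); take C (11 @ 207); take D (4 @ 51); take 22/24 of A → 102.67. Capacity used 43/43.
Total value = 538.67

538.67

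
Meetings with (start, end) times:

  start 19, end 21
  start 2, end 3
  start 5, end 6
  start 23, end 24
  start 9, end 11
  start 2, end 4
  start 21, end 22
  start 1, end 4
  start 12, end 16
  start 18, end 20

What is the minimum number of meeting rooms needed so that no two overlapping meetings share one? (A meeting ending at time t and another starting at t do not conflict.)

3

starts: [1, 2, 2, 5, 9, 12, 18, 19, 21, 23]
ends:   [3, 4, 4, 6, 11, 16, 20, 21, 22, 24]
s1→1 s2→2 s2→3  — peak 3.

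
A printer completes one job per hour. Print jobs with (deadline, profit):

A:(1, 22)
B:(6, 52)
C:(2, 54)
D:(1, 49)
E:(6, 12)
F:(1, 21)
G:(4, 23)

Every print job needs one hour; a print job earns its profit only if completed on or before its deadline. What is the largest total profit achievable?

190

Sort by profit descending; place each in the latest free slot ≤ its deadline.
Profit order: C=54 B=52 D=49 G=23 A=22 F=21 E=12
Assign: C→slot 2, B→slot 6, D→slot 1, G→slot 4, A skipped, F skipped, E→slot 5.
Slots: [1:D] [2:C] [4:G] [5:E] [6:B]
Profit = 49 + 54 + 23 + 12 + 52 = 190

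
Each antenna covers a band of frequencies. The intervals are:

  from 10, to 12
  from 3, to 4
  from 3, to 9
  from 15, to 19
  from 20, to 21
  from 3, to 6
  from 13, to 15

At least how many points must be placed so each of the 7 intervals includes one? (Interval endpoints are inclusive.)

4

Sort by right endpoint; whenever an interval is uncovered, place a point at its right end.
Sorted: [3,4] [3,6] [3,9] [10,12] [13,15] [15,19] [20,21]
{[3,4],[3,6],[3,9]} hit by 4; {[10,12]} hit by 12; {[13,15],[15,19]} hit by 15; {[20,21]} hit by 21.
Points: 4, 12, 15, 21 (4 total).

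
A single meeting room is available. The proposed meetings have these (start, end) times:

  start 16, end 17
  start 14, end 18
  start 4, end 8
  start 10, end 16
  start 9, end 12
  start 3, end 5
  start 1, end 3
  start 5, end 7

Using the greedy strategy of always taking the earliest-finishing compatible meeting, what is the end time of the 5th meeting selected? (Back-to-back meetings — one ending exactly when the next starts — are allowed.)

By end time: (1,3), (3,5), (5,7), (4,8), (9,12), (10,16), (16,17), (14,18).
Pick (1,3); next start ≥ 3 → (3,5); next start ≥ 5 → (5,7); next start ≥ 7 → (9,12); next start ≥ 12 → (16,17).
Selected: (1,3) (3,5) (5,7) (9,12) (16,17)

17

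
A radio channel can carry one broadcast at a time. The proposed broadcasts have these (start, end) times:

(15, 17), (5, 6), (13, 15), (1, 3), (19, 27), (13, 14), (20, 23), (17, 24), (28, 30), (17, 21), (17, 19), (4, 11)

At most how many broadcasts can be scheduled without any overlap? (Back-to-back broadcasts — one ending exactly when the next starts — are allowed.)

Order by finish time; keep every interval that doesn't clash with the previous kept one.
By end time: (1,3), (5,6), (4,11), (13,14), (13,15), (15,17), (17,19), (17,21), (20,23), (17,24), (19,27), (28,30).
Pick (1,3); next start ≥ 3 → (5,6); next start ≥ 6 → (13,14); next start ≥ 14 → (15,17); next start ≥ 17 → (17,19); next start ≥ 19 → (20,23); next start ≥ 23 → (28,30).
Selected 7 broadcasts.

7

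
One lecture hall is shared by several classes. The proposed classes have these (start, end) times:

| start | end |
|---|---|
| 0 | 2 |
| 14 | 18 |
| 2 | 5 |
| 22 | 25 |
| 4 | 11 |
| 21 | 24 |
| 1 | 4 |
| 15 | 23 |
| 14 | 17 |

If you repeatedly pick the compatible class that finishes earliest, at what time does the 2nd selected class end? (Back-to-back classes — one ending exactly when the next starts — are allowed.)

Sorted by end: (0,2)  (1,4)  (2,5)  (4,11)  (14,17)  (14,18)  (15,23)  (21,24)  (22,25)
take (0,2); take (2,5); take (14,17); take (21,24).
Selected: (0,2) (2,5) (14,17) (21,24)

5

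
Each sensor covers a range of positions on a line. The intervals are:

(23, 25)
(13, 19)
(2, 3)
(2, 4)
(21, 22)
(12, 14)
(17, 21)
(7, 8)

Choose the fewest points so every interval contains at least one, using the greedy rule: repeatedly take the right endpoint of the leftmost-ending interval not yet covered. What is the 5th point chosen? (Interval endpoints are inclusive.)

25

Sorted: [2,3] [2,4] [7,8] [12,14] [13,19] [17,21] [21,22] [23,25]
{[2,3],[2,4]} hit by 3; {[7,8]} hit by 8; {[12,14],[13,19]} hit by 14; {[17,21],[21,22]} hit by 21; {[23,25]} hit by 25.
Points: 3, 8, 14, 21, 25 (5 total).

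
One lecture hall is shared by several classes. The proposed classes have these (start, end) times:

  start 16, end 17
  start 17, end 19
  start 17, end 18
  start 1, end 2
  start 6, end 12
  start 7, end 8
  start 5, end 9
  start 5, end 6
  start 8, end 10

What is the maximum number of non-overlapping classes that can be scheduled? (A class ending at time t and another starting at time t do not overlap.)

Greedy by earliest finish: after sorting by end time, pick each interval compatible with the last pick.
By end time: (1,2), (5,6), (7,8), (5,9), (8,10), (6,12), (16,17), (17,18), (17,19).
Pick (1,2); next start ≥ 2 → (5,6); next start ≥ 6 → (7,8); next start ≥ 8 → (8,10); next start ≥ 10 → (16,17); next start ≥ 17 → (17,18).
Selected 6 classes.

6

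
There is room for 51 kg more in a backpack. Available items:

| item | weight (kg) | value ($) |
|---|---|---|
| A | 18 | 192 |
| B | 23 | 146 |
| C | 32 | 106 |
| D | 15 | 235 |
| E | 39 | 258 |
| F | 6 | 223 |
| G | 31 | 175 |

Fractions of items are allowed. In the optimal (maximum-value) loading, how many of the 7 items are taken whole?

Order: F (223/6=37.17) > D (235/15=15.67) > A (192/18=10.67) > E (258/39=6.62) > B (146/23=6.35) > G (175/31=5.65) > C (106/32=3.31)
Fill: take F (6 @ 223) → take D (15 @ 235) → take A (18 @ 192) → take 12/39 of E → 79.38; 51/51 used.
3 item(s) taken whole; one partial (take 12/39 of E).

3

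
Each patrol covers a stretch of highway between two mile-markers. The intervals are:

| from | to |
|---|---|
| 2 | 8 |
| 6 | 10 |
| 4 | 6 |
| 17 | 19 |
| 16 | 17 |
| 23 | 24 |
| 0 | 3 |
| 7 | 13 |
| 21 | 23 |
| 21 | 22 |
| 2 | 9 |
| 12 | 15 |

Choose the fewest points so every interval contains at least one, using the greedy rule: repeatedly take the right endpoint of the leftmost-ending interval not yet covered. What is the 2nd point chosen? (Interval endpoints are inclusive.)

Sort by right endpoint; whenever an interval is uncovered, place a point at its right end.
By right end: [0,3]  [4,6]  [2,8]  [2,9]  [6,10]  [7,13]  [12,15]  [16,17]  [17,19]  [21,22]  [21,23]  [23,24]
[0,3] uncovered → point at 3; [4,6] uncovered → point at 6; [7,13] uncovered → point at 13; [16,17] uncovered → point at 17; [21,22] uncovered → point at 22; [23,24] uncovered → point at 24.
Points: 3, 6, 13, 17, 22, 24 (6 total).

6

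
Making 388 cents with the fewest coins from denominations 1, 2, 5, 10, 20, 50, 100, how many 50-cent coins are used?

1

388 = 3×100 + 1×50 + 1×20 + 1×10 + 1×5 + 1×2 + 1×1
Count of 50: 1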